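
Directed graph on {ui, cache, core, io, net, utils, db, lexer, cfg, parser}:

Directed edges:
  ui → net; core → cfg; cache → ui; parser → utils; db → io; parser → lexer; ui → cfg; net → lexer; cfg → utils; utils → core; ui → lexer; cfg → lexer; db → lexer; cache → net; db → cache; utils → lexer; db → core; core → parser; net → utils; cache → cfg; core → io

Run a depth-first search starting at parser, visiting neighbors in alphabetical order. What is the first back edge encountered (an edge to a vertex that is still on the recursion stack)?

DFS from parser (visiting neighbors in alphabetical order); mark gray on enter, black on exit:
parser gray
  lexer gray
  lexer black
  utils gray
    core gray
      cfg gray
        cfg→lexer: lexer black — skip
        cfg→utils: utils is gray → back edge
First back edge: cfg → utils.

cfg->utils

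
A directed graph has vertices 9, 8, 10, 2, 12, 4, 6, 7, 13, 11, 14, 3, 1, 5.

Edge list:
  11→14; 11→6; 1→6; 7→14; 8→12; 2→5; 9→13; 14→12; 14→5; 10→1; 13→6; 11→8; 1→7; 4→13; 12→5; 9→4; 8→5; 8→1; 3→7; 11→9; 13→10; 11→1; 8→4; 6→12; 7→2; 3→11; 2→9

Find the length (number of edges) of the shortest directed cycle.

6

For each vertex v, BFS finds the shortest path from v back to v.
The shortest such closed walk is 7 → 2 → 9 → 13 → 10 → 1 → 7, length 6.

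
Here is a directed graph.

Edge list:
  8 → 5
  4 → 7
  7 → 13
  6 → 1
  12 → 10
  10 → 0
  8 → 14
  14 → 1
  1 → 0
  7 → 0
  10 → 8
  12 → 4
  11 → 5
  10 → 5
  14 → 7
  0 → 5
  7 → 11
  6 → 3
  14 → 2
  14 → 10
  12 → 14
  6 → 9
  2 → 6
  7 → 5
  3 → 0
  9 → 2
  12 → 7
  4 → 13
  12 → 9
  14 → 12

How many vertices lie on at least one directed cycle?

7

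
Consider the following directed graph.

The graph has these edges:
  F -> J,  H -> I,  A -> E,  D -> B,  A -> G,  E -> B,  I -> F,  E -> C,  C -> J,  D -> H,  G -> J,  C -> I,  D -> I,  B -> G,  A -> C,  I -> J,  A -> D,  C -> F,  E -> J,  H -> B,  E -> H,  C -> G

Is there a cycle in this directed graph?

No

DFS with white/gray/black marking, starting from F:
F gray
  J gray
  J black
F black
H gray
  B gray
    G gray
      G→J: J black — skip
    G black
  B black
  I gray
    I→J: J black — skip
    I→F: F black — skip
  I black
H black
C gray
  C→G: G black — skip
  C→J: J black — skip
  C→I: I black — skip
  C→F: F black — skip
C black
E gray
  E→J: J black — skip
  E→H: H black — skip
  E→B: B black — skip
  E→C: C black — skip
E black
D gray
  D→B: B black — skip
  D→H: H black — skip
  D→I: I black — skip
D black
A gray
  A→D: D black — skip
  A→C: C black — skip
  A→G: G black — skip
  A→E: E black — skip
A black
Every edge goes to a white or black vertex — no back edge, so the graph is acyclic.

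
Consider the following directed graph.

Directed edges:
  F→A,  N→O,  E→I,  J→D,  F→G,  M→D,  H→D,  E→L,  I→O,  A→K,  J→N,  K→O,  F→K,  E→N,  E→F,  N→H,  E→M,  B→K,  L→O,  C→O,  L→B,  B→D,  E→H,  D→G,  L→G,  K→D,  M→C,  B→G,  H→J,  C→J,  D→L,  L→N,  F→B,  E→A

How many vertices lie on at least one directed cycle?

7

A vertex is on a directed cycle iff it belongs to a strongly connected component of size ≥ 2 (or has a self-loop).
The vertices on cycles are {B, D, H, J, K, L, N} — 7 in total.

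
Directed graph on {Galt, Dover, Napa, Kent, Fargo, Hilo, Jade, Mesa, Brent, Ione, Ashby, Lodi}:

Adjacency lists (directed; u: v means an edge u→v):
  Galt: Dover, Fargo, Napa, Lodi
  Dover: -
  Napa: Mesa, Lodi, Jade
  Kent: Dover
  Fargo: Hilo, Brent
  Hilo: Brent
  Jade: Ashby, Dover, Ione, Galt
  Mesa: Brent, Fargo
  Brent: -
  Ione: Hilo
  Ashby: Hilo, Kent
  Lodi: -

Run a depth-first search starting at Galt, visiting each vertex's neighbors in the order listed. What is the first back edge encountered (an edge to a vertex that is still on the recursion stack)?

DFS from Galt (visiting each vertex's neighbors in the order listed); mark gray on enter, black on exit:
Galt gray
  Dover gray
  Dover black
  Fargo gray
    Hilo gray
      Brent gray
      Brent black
    Hilo black
    Fargo→Brent: Brent black — skip
  Fargo black
  Napa gray
    Mesa gray
      Mesa→Brent: Brent black — skip
      Mesa→Fargo: Fargo black — skip
    Mesa black
    Lodi gray
    Lodi black
    Jade gray
      Ashby gray
        Ashby→Hilo: Hilo black — skip
        Kent gray
          Kent→Dover: Dover black — skip
        Kent black
      Ashby black
      Jade→Dover: Dover black — skip
      Ione gray
        Ione→Hilo: Hilo black — skip
      Ione black
      Jade→Galt: Galt is gray → back edge
First back edge: Jade → Galt.

Jade->Galt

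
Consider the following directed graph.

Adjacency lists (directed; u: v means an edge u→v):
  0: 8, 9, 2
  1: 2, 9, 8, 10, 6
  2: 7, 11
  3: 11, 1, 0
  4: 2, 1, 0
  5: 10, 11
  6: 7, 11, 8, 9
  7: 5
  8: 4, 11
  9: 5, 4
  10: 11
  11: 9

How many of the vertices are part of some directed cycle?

A vertex is on a directed cycle iff it belongs to a strongly connected component of size ≥ 2 (or has a self-loop).
The vertices on cycles are {0, 1, 2, 4, 5, 6, 7, 8, 9, 10, 11} — 11 in total.

11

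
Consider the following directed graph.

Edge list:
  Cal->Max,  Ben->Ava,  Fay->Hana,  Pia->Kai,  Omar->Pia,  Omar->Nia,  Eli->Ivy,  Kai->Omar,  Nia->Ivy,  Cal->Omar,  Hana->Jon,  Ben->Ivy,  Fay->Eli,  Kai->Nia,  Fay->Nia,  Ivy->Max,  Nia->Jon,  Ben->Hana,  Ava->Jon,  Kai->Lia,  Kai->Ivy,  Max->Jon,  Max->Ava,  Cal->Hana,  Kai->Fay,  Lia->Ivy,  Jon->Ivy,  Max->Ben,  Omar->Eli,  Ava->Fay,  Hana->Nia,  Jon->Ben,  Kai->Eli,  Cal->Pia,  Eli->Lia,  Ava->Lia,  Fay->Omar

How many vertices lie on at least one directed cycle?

13

A vertex is on a directed cycle iff it belongs to a strongly connected component of size ≥ 2 (or has a self-loop).
The vertices on cycles are {Ava, Ben, Eli, Fay, Ivy, Jon, Kai, Lia, Max, Nia, Pia, Hana, Omar} — 13 in total.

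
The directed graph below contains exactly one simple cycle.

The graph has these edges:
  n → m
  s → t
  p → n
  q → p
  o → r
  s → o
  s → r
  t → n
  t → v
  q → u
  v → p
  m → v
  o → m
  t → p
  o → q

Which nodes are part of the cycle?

m, n, p, v

DFS with gray/black marking from v:
v gray
  p gray
    n gray
      m gray
        m→v: v is gray → back edge
Back edge closes the cycle v → p → n → m → v; its vertices are {m, n, p, v}.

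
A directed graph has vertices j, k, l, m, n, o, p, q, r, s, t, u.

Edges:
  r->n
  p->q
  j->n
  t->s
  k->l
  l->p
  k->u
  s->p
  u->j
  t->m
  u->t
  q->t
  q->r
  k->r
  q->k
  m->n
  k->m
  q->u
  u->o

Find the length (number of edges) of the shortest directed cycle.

For each vertex v, BFS finds the shortest path from v back to v.
The shortest such closed walk is q → k → l → p → q, length 4.

4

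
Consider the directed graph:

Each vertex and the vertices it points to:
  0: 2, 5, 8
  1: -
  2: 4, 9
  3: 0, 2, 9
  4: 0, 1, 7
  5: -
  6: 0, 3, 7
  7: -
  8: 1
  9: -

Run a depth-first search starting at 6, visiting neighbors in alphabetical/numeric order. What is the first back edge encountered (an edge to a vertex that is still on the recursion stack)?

DFS from 6 (visiting neighbors in alphabetical/numeric order); mark gray on enter, black on exit:
6 gray
  0 gray
    2 gray
      4 gray
        4→0: 0 is gray → back edge
First back edge: 4 → 0.

4->0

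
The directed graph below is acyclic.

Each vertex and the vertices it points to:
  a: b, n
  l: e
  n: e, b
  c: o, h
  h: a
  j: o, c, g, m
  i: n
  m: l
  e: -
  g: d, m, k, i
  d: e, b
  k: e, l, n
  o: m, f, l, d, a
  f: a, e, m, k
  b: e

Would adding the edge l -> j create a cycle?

Adding l→j creates a cycle iff j can already reach l.
Path from j: j → o → l.
So j → … → l → j is a cycle.

Yes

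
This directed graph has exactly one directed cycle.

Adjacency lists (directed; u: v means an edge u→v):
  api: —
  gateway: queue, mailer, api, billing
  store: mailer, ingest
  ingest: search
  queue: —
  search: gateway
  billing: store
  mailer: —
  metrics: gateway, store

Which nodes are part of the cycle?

DFS with gray/black marking from gateway:
gateway gray
  queue gray
  queue black
  mailer gray
  mailer black
  api gray
  api black
  billing gray
    store gray
      store→mailer: mailer black — skip
      ingest gray
        search gray
          search→gateway: gateway is gray → back edge
Back edge closes the cycle gateway → billing → store → ingest → search → gateway; its vertices are {store, ingest, search, billing, gateway}.

store, ingest, search, billing, gateway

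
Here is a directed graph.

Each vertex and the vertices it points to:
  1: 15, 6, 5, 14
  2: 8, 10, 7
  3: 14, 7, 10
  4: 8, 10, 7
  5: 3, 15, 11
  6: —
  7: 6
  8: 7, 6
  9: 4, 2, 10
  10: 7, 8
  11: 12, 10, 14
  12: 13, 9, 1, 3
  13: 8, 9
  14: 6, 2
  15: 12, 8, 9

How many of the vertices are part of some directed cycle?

5

A vertex is on a directed cycle iff it belongs to a strongly connected component of size ≥ 2 (or has a self-loop).
The vertices on cycles are {1, 5, 11, 12, 15} — 5 in total.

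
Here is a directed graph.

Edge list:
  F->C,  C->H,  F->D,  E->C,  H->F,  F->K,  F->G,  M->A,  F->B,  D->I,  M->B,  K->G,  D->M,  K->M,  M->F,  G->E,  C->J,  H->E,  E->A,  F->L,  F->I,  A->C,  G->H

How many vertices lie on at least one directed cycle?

9

A vertex is on a directed cycle iff it belongs to a strongly connected component of size ≥ 2 (or has a self-loop).
The vertices on cycles are {A, C, D, E, F, G, H, K, M} — 9 in total.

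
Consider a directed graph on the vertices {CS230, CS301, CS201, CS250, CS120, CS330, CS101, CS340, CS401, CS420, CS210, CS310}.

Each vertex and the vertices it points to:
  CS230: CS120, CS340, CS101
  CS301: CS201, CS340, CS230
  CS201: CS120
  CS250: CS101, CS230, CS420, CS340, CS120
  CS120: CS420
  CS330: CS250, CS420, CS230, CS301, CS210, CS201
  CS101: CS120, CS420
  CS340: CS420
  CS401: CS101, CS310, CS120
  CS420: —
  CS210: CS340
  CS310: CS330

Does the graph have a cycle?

No

DFS with white/gray/black marking, starting from CS201:
CS201 gray
  CS120 gray
    CS420 gray
    CS420 black
  CS120 black
CS201 black
CS230 gray
  CS230→CS120: CS120 black — skip
  CS340 gray
    CS340→CS420: CS420 black — skip
  CS340 black
  CS101 gray
    CS101→CS120: CS120 black — skip
    CS101→CS420: CS420 black — skip
  CS101 black
CS230 black
CS301 gray
  CS301→CS201: CS201 black — skip
  CS301→CS340: CS340 black — skip
  CS301→CS230: CS230 black — skip
CS301 black
CS250 gray
  CS250→CS101: CS101 black — skip
  CS250→CS230: CS230 black — skip
  CS250→CS420: CS420 black — skip
  CS250→CS340: CS340 black — skip
  CS250→CS120: CS120 black — skip
CS250 black
CS330 gray
  CS330→CS250: CS250 black — skip
  CS330→CS420: CS420 black — skip
  CS330→CS230: CS230 black — skip
  CS330→CS301: CS301 black — skip
  CS210 gray
    CS210→CS340: CS340 black — skip
  CS210 black
  CS330→CS201: CS201 black — skip
CS330 black
CS401 gray
  CS401→CS101: CS101 black — skip
  CS310 gray
    CS310→CS330: CS330 black — skip
  CS310 black
  CS401→CS120: CS120 black — skip
CS401 black
Every edge goes to a white or black vertex — no back edge, so the graph is acyclic.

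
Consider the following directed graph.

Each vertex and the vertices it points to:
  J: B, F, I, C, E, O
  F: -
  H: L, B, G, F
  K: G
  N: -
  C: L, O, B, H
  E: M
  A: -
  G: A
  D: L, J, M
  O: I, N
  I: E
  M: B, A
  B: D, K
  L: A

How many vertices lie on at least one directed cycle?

9

A vertex is on a directed cycle iff it belongs to a strongly connected component of size ≥ 2 (or has a self-loop).
The vertices on cycles are {B, C, D, E, H, I, J, M, O} — 9 in total.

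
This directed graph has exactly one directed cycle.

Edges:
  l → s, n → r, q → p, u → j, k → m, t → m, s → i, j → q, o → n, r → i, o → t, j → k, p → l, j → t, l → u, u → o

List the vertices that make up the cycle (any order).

j, l, p, q, u

DFS with gray/black marking from p:
p gray
  l gray
    u gray
      j gray
        k gray
          m gray
          m black
        k black
        t gray
          t→m: m black — skip
        t black
        q gray
          q→p: p is gray → back edge
Back edge closes the cycle p → l → u → j → q → p; its vertices are {j, l, p, q, u}.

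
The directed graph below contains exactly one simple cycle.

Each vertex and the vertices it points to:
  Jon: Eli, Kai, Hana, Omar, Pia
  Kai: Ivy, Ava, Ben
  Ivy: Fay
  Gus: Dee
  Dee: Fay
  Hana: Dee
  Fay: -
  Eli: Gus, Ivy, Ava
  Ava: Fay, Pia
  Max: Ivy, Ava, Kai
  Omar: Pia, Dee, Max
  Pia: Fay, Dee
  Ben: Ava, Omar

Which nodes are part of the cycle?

Ben, Kai, Max, Omar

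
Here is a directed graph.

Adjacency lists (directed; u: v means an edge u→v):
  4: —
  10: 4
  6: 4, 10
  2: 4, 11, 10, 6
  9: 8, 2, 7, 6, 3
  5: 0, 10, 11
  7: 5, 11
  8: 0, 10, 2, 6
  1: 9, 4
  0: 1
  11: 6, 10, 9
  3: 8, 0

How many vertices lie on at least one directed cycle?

9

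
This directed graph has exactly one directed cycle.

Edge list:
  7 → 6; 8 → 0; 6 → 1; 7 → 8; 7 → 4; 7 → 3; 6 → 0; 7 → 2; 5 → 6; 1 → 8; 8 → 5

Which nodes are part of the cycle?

DFS with gray/black marking from 8:
8 gray
  5 gray
    6 gray
      0 gray
      0 black
      1 gray
        1→8: 8 is gray → back edge
Back edge closes the cycle 8 → 5 → 6 → 1 → 8; its vertices are {1, 5, 6, 8}.

1, 5, 6, 8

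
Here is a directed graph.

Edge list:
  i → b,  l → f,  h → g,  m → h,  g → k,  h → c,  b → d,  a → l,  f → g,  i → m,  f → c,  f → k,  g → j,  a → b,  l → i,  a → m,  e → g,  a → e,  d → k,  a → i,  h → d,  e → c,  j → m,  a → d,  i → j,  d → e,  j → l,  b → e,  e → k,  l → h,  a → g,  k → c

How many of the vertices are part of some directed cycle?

10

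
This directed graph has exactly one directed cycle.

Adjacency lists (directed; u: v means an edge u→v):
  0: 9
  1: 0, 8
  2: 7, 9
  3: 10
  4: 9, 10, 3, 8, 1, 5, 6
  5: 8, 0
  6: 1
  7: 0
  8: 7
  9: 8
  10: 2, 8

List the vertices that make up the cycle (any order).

0, 7, 8, 9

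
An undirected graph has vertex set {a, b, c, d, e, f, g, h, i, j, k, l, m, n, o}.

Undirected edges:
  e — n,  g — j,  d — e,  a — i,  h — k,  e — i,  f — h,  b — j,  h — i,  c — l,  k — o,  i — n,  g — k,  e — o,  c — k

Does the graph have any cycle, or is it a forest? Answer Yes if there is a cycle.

Yes

DFS, tracking each vertex's parent; an edge to a visited non-parent vertex closes a cycle.
Start from h:
visit h (parent –)
  visit i (parent h)
    visit e (parent i)
      e–i: parent, skip
      visit n (parent e)
        n–e: parent, skip
        n–i: i visited and ≠ parent → cycle
Cycle: i – e – n – i.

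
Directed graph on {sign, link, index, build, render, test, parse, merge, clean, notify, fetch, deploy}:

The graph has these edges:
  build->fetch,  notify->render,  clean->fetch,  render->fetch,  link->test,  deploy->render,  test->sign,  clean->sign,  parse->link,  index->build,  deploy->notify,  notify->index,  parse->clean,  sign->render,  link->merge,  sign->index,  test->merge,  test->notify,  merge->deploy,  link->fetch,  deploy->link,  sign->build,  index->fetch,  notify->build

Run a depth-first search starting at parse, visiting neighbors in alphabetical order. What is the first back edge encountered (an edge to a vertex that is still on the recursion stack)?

DFS from parse (visiting neighbors in alphabetical order); mark gray on enter, black on exit:
parse gray
  clean gray
    fetch gray
    fetch black
    sign gray
      build gray
        build→fetch: fetch black — skip
      build black
      index gray
        index→build: build black — skip
        index→fetch: fetch black — skip
      index black
      render gray
        render→fetch: fetch black — skip
      render black
    sign black
  clean black
  link gray
    link→fetch: fetch black — skip
    merge gray
      deploy gray
        deploy→link: link is gray → back edge
First back edge: deploy → link.

deploy→link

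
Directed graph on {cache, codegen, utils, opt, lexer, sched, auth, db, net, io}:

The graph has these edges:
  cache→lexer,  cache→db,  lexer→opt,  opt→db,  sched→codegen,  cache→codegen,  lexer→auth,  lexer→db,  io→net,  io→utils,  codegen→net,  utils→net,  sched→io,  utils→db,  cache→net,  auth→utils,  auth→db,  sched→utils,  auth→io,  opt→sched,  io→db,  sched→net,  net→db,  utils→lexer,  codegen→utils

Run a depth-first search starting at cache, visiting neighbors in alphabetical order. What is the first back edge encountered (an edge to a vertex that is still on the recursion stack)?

DFS from cache (visiting neighbors in alphabetical order); mark gray on enter, black on exit:
cache gray
  codegen gray
    net gray
      db gray
      db black
    net black
    utils gray
      utils→db: db black — skip
      lexer gray
        auth gray
          auth→db: db black — skip
          io gray
            io→db: db black — skip
            io→net: net black — skip
            io→utils: utils is gray → back edge
First back edge: io → utils.

io→utils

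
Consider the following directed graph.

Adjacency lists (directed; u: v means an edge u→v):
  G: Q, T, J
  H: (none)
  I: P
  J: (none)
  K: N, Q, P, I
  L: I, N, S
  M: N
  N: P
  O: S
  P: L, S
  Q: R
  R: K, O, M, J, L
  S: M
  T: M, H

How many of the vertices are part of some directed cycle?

9

A vertex is on a directed cycle iff it belongs to a strongly connected component of size ≥ 2 (or has a self-loop).
The vertices on cycles are {I, K, L, M, N, P, Q, R, S} — 9 in total.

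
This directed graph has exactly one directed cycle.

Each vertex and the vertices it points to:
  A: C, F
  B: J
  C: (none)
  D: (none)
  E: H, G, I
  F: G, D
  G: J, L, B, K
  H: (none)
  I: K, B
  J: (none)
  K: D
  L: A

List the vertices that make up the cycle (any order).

A, F, G, L

DFS with gray/black marking from G:
G gray
  J gray
  J black
  L gray
    A gray
      C gray
      C black
      F gray
        F→G: G is gray → back edge
Back edge closes the cycle G → L → A → F → G; its vertices are {A, F, G, L}.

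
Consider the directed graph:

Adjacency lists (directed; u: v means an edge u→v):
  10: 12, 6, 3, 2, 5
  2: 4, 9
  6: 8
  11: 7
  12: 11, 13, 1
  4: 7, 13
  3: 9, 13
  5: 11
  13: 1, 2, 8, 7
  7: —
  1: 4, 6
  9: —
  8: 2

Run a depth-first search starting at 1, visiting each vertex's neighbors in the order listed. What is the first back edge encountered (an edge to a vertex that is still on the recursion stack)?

DFS from 1 (visiting each vertex's neighbors in the order listed); mark gray on enter, black on exit:
1 gray
  4 gray
    7 gray
    7 black
    13 gray
      13→1: 1 is gray → back edge
First back edge: 13 → 1.

13→1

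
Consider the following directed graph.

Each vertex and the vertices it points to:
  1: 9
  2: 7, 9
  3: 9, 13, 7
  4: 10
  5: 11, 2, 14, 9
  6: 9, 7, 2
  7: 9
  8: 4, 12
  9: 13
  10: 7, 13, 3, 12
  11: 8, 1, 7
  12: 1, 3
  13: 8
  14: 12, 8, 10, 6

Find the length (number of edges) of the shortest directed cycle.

4

For each vertex v, BFS finds the shortest path from v back to v.
The shortest such closed walk is 10 → 13 → 8 → 4 → 10, length 4.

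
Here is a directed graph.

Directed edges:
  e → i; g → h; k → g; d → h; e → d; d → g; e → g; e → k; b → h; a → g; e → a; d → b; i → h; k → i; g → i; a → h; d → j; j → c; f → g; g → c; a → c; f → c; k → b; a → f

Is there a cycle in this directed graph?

No

DFS with white/gray/black marking, starting from c:
c gray
c black
h gray
h black
a gray
  g gray
    i gray
      i→h: h black — skip
    i black
    g→c: c black — skip
    g→h: h black — skip
  g black
  f gray
    f→g: g black — skip
    f→c: c black — skip
  f black
  a→c: c black — skip
  a→h: h black — skip
a black
j gray
  j→c: c black — skip
j black
k gray
  k→g: g black — skip
  k→i: i black — skip
  b gray
    b→h: h black — skip
  b black
k black
e gray
  e→k: k black — skip
  d gray
    d→b: b black — skip
    d→h: h black — skip
    d→g: g black — skip
    d→j: j black — skip
  d black
  e→a: a black — skip
  e→g: g black — skip
  e→i: i black — skip
e black
Every edge goes to a white or black vertex — no back edge, so the graph is acyclic.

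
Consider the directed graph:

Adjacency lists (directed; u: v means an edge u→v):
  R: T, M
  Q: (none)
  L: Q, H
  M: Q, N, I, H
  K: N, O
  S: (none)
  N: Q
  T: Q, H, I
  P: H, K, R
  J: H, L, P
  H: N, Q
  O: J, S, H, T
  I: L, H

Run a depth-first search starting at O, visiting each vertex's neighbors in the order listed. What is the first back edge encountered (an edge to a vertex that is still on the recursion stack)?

DFS from O (visiting each vertex's neighbors in the order listed); mark gray on enter, black on exit:
O gray
  J gray
    H gray
      N gray
        Q gray
        Q black
      N black
      H→Q: Q black — skip
    H black
    L gray
      L→Q: Q black — skip
      L→H: H black — skip
    L black
    P gray
      P→H: H black — skip
      K gray
        K→N: N black — skip
        K→O: O is gray → back edge
First back edge: K → O.

K->O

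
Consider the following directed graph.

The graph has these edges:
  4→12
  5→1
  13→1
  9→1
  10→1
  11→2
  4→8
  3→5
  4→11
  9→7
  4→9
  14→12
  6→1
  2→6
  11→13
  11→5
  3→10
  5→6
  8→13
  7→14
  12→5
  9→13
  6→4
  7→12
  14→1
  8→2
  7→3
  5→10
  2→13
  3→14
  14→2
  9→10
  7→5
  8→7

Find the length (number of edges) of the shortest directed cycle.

For each vertex v, BFS finds the shortest path from v back to v.
The shortest such closed walk is 4 → 12 → 5 → 6 → 4, length 4.

4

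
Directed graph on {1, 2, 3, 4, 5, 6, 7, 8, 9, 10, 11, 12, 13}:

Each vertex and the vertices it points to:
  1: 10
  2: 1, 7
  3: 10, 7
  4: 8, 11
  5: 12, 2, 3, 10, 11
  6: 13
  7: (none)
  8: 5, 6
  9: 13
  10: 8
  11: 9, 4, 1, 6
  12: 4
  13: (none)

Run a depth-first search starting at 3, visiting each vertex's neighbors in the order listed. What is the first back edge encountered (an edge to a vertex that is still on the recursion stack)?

4→8

DFS from 3 (visiting each vertex's neighbors in the order listed); mark gray on enter, black on exit:
3 gray
  10 gray
    8 gray
      5 gray
        12 gray
          4 gray
            4→8: 8 is gray → back edge
First back edge: 4 → 8.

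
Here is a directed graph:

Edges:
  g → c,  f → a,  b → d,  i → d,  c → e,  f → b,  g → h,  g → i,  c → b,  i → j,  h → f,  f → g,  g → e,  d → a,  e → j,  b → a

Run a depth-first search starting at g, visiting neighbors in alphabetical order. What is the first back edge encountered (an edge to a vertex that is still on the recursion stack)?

DFS from g (visiting neighbors in alphabetical order); mark gray on enter, black on exit:
g gray
  c gray
    b gray
      a gray
      a black
      d gray
        d→a: a black — skip
      d black
    b black
    e gray
      j gray
      j black
    e black
  c black
  g→e: e black — skip
  h gray
    f gray
      f→a: a black — skip
      f→b: b black — skip
      f→g: g is gray → back edge
First back edge: f → g.

f→g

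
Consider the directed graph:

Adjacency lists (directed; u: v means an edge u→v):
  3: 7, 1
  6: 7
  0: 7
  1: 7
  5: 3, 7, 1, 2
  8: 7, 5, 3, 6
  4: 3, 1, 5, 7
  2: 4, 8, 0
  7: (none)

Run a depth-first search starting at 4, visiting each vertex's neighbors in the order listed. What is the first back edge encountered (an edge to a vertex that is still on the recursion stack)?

DFS from 4 (visiting each vertex's neighbors in the order listed); mark gray on enter, black on exit:
4 gray
  3 gray
    7 gray
    7 black
    1 gray
      1→7: 7 black — skip
    1 black
  3 black
  4→1: 1 black — skip
  5 gray
    5→3: 3 black — skip
    5→7: 7 black — skip
    5→1: 1 black — skip
    2 gray
      2→4: 4 is gray → back edge
First back edge: 2 → 4.

2->4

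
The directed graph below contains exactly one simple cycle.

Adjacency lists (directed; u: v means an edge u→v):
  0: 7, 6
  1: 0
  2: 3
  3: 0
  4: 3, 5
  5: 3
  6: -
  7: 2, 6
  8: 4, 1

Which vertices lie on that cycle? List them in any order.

0, 2, 3, 7

DFS with gray/black marking from 0:
0 gray
  7 gray
    2 gray
      3 gray
        3→0: 0 is gray → back edge
Back edge closes the cycle 0 → 7 → 2 → 3 → 0; its vertices are {0, 2, 3, 7}.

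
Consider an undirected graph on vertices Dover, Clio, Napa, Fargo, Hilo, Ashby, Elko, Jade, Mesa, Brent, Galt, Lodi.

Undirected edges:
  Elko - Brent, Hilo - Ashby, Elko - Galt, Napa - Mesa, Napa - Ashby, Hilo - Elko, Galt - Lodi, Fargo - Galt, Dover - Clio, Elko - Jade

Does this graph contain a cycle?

No

DFS, tracking each vertex's parent; an edge to a visited non-parent vertex closes a cycle.
Start from Ashby:
visit Ashby (parent –)
  visit Napa (parent Ashby)
    visit Mesa (parent Napa)
      Mesa–Napa: parent, skip
    Napa–Ashby: parent, skip
  visit Hilo (parent Ashby)
    Hilo–Ashby: parent, skip
    visit Elko (parent Hilo)
      visit Brent (parent Elko)
        Brent–Elko: parent, skip
      visit Galt (parent Elko)
        visit Fargo (parent Galt)
          Fargo–Galt: parent, skip
        visit Lodi (parent Galt)
          Lodi–Galt: parent, skip
        Galt–Elko: parent, skip
      Elko–Hilo: parent, skip
      visit Jade (parent Elko)
        Jade–Elko: parent, skip
visit Dover (parent –)
  visit Clio (parent Dover)
    Clio–Dover: parent, skip
No non-parent visited neighbor found — the graph is a forest.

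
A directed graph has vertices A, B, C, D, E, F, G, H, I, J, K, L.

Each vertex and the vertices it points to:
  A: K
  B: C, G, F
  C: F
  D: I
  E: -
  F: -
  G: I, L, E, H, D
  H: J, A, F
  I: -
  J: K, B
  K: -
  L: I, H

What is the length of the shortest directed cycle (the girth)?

For each vertex v, BFS finds the shortest path from v back to v.
The shortest such closed walk is G → H → J → B → G, length 4.

4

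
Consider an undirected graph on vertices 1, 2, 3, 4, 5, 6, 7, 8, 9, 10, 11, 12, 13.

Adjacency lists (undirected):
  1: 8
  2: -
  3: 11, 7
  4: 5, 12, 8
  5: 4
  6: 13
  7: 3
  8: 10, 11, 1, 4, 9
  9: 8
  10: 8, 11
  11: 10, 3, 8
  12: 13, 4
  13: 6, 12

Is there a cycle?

Yes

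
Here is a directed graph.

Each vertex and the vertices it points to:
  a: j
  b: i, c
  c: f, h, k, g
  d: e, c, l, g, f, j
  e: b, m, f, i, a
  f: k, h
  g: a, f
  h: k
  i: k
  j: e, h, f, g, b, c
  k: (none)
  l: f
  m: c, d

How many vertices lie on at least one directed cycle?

8

A vertex is on a directed cycle iff it belongs to a strongly connected component of size ≥ 2 (or has a self-loop).
The vertices on cycles are {a, b, c, d, e, g, j, m} — 8 in total.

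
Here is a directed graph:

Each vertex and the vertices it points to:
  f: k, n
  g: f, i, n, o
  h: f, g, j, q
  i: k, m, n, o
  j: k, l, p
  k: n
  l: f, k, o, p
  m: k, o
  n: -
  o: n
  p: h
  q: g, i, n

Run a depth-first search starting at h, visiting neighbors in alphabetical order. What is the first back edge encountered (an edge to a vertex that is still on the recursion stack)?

DFS from h (visiting neighbors in alphabetical order); mark gray on enter, black on exit:
h gray
  f gray
    k gray
      n gray
      n black
    k black
    f→n: n black — skip
  f black
  g gray
    g→f: f black — skip
    i gray
      i→k: k black — skip
      m gray
        m→k: k black — skip
        o gray
          o→n: n black — skip
        o black
      m black
      i→n: n black — skip
      i→o: o black — skip
    i black
    g→n: n black — skip
    g→o: o black — skip
  g black
  j gray
    j→k: k black — skip
    l gray
      l→f: f black — skip
      l→k: k black — skip
      l→o: o black — skip
      p gray
        p→h: h is gray → back edge
First back edge: p → h.

p→h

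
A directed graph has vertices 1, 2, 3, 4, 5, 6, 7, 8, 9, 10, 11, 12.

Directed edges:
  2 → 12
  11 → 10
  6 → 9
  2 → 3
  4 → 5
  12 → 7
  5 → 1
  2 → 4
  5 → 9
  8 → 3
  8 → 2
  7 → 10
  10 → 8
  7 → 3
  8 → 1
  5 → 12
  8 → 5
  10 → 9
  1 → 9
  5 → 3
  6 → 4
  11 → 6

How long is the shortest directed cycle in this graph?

For each vertex v, BFS finds the shortest path from v back to v.
The shortest such closed walk is 10 → 8 → 5 → 12 → 7 → 10, length 5.

5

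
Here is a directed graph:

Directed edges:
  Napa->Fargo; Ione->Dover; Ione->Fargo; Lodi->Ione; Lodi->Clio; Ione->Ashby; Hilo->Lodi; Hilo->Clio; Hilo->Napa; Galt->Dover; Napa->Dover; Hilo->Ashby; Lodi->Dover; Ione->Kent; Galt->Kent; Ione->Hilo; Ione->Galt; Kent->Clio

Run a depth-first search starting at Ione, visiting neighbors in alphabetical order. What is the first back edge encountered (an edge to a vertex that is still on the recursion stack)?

DFS from Ione (visiting neighbors in alphabetical order); mark gray on enter, black on exit:
Ione gray
  Ashby gray
  Ashby black
  Dover gray
  Dover black
  Fargo gray
  Fargo black
  Galt gray
    Galt→Dover: Dover black — skip
    Kent gray
      Clio gray
      Clio black
    Kent black
  Galt black
  Hilo gray
    Hilo→Ashby: Ashby black — skip
    Hilo→Clio: Clio black — skip
    Lodi gray
      Lodi→Clio: Clio black — skip
      Lodi→Dover: Dover black — skip
      Lodi→Ione: Ione is gray → back edge
First back edge: Lodi → Ione.

Lodi->Ione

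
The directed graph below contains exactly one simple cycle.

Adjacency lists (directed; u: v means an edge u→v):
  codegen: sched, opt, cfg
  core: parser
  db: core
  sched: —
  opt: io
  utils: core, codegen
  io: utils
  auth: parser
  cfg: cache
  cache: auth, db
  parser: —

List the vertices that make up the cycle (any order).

io, opt, utils, codegen

DFS with gray/black marking from codegen:
codegen gray
  sched gray
  sched black
  opt gray
    io gray
      utils gray
        core gray
          parser gray
          parser black
        core black
        utils→codegen: codegen is gray → back edge
Back edge closes the cycle codegen → opt → io → utils → codegen; its vertices are {io, opt, utils, codegen}.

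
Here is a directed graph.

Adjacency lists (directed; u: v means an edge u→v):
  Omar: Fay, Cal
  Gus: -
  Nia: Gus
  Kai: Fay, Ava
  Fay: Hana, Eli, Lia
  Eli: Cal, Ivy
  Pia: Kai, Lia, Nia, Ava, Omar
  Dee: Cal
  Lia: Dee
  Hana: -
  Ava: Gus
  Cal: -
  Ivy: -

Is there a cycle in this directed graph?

No

DFS with white/gray/black marking, starting from Pia:
Pia gray
  Kai gray
    Fay gray
      Hana gray
      Hana black
      Eli gray
        Cal gray
        Cal black
        Ivy gray
        Ivy black
      Eli black
      Lia gray
        Dee gray
          Dee→Cal: Cal black — skip
        Dee black
      Lia black
    Fay black
    Ava gray
      Gus gray
      Gus black
    Ava black
  Kai black
  Pia→Lia: Lia black — skip
  Nia gray
    Nia→Gus: Gus black — skip
  Nia black
  Pia→Ava: Ava black — skip
  Omar gray
    Omar→Fay: Fay black — skip
    Omar→Cal: Cal black — skip
  Omar black
Pia black
Every edge goes to a white or black vertex — no back edge, so the graph is acyclic.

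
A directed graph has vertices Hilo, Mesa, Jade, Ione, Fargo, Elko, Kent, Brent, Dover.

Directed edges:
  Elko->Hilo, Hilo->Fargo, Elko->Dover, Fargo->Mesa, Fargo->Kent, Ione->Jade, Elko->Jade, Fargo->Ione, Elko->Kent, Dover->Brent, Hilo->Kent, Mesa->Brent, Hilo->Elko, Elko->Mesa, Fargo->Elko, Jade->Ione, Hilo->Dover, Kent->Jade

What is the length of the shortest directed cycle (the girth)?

2

For each vertex v, BFS finds the shortest path from v back to v.
The shortest such closed walk is Hilo → Elko → Hilo, length 2.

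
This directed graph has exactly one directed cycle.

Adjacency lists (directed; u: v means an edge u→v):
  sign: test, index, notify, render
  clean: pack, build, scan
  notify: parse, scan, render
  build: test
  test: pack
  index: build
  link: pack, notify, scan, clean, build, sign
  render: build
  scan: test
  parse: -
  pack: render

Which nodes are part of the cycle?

DFS with gray/black marking from pack:
pack gray
  render gray
    build gray
      test gray
        test→pack: pack is gray → back edge
Back edge closes the cycle pack → render → build → test → pack; its vertices are {pack, test, build, render}.

pack, test, build, render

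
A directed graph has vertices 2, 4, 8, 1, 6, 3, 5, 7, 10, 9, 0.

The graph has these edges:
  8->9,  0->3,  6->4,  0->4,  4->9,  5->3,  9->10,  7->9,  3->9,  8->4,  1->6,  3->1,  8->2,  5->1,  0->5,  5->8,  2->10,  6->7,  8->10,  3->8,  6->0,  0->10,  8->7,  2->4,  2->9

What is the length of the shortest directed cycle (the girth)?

4

For each vertex v, BFS finds the shortest path from v back to v.
The shortest such closed walk is 0 → 5 → 1 → 6 → 0, length 4.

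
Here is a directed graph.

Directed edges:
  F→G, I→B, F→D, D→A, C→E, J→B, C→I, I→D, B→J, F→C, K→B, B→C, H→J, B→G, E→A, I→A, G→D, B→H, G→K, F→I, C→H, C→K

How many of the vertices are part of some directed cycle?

7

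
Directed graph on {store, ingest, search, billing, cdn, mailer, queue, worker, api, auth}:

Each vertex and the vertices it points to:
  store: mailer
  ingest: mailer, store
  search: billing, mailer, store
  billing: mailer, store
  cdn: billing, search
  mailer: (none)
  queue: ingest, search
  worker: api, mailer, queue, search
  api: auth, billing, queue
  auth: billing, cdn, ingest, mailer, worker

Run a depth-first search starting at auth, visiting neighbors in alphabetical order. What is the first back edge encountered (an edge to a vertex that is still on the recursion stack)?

DFS from auth (visiting neighbors in alphabetical order); mark gray on enter, black on exit:
auth gray
  billing gray
    mailer gray
    mailer black
    store gray
      store→mailer: mailer black — skip
    store black
  billing black
  cdn gray
    cdn→billing: billing black — skip
    search gray
      search→billing: billing black — skip
      search→mailer: mailer black — skip
      search→store: store black — skip
    search black
  cdn black
  ingest gray
    ingest→mailer: mailer black — skip
    ingest→store: store black — skip
  ingest black
  auth→mailer: mailer black — skip
  worker gray
    api gray
      api→auth: auth is gray → back edge
First back edge: api → auth.

api→auth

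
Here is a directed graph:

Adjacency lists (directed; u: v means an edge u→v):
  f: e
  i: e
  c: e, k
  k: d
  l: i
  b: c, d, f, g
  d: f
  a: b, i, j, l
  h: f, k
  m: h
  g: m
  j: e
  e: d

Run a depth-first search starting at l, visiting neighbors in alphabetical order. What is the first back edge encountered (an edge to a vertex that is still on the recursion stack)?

f→e

DFS from l (visiting neighbors in alphabetical order); mark gray on enter, black on exit:
l gray
  i gray
    e gray
      d gray
        f gray
          f→e: e is gray → back edge
First back edge: f → e.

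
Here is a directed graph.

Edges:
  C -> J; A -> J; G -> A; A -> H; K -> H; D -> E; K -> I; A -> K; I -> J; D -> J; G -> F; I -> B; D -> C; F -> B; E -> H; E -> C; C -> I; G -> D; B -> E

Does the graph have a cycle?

Yes

DFS with white/gray/black marking, starting from H:
H gray
H black
A gray
  A→H: H black — skip
  K gray
    I gray
      B gray
        E gray
          E→H: H black — skip
          C gray
            J gray
            J black
            C→I: I is gray → back edge
Back edge found, so a cycle exists: I → B → E → C → I.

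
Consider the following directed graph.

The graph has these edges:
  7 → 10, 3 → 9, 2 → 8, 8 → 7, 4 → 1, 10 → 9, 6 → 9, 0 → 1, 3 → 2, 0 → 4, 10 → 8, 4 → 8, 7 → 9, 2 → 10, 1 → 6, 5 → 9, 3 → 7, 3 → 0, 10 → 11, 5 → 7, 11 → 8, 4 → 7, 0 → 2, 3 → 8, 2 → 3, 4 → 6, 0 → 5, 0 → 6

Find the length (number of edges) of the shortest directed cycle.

For each vertex v, BFS finds the shortest path from v back to v.
The shortest such closed walk is 2 → 3 → 2, length 2.

2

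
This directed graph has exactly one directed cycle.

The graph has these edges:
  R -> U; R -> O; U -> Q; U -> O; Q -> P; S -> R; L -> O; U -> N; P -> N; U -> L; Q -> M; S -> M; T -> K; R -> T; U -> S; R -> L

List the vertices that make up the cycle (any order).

R, S, U

DFS with gray/black marking from R:
R gray
  T gray
    K gray
    K black
  T black
  U gray
    O gray
    O black
    L gray
      L→O: O black — skip
    L black
    Q gray
      P gray
        N gray
        N black
      P black
      M gray
      M black
    Q black
    S gray
      S→M: M black — skip
      S→R: R is gray → back edge
Back edge closes the cycle R → U → S → R; its vertices are {R, S, U}.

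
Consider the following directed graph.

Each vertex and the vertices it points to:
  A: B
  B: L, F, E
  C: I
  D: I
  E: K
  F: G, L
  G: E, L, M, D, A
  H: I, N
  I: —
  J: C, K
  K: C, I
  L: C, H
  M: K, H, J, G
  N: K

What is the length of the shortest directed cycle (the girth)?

2

For each vertex v, BFS finds the shortest path from v back to v.
The shortest such closed walk is G → M → G, length 2.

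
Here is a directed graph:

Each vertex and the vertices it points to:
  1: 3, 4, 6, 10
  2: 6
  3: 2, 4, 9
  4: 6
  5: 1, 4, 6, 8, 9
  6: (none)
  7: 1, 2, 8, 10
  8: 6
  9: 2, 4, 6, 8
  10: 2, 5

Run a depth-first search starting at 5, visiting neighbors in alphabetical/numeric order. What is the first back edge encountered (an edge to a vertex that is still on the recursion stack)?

DFS from 5 (visiting neighbors in alphabetical/numeric order); mark gray on enter, black on exit:
5 gray
  1 gray
    3 gray
      2 gray
        6 gray
        6 black
      2 black
      4 gray
        4→6: 6 black — skip
      4 black
      9 gray
        9→2: 2 black — skip
        9→4: 4 black — skip
        9→6: 6 black — skip
        8 gray
          8→6: 6 black — skip
        8 black
      9 black
    3 black
    1→4: 4 black — skip
    1→6: 6 black — skip
    10 gray
      10→2: 2 black — skip
      10→5: 5 is gray → back edge
First back edge: 10 → 5.

10->5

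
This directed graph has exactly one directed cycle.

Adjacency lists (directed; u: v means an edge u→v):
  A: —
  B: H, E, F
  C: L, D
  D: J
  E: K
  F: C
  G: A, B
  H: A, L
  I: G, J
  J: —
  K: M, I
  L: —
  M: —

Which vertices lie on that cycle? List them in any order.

DFS with gray/black marking from B:
B gray
  H gray
    A gray
    A black
    L gray
    L black
  H black
  E gray
    K gray
      M gray
      M black
      I gray
        G gray
          G→A: A black — skip
          G→B: B is gray → back edge
Back edge closes the cycle B → E → K → I → G → B; its vertices are {B, E, G, I, K}.

B, E, G, I, K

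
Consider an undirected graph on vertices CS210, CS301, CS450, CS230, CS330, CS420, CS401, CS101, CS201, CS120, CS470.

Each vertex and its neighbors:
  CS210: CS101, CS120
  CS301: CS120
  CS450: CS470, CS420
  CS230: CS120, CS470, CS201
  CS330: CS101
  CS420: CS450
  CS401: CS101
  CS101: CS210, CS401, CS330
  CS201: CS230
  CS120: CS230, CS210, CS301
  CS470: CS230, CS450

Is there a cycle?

No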